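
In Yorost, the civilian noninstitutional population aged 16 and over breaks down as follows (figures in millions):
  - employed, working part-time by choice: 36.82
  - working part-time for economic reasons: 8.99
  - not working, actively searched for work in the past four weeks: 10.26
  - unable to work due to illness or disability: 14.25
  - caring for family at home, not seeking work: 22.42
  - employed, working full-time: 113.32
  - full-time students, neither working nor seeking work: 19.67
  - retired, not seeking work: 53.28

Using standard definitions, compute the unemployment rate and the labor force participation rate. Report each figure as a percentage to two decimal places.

Employed = 36.82 + 8.99 + 113.32 = 159.13 million (anyone who worked, including part-time for economic reasons, counts as employed).
Unemployed = 10.26 million.
Labor force = 159.13 + 10.26 = 169.39 million.
Not in labor force = 14.25 + 22.42 + 19.67 + 53.28 = 109.62 million (those not working and not actively searching are outside the labor force).
Civilian working-age population = 169.39 + 109.62 = 279.01 million.
Unemployment rate = 10.26 / 169.39 = 6.06%.
Labor force participation rate = 169.39 / 279.01 = 60.71%.

Unemployment rate ≈ 6.06%; labor force participation rate ≈ 60.71%.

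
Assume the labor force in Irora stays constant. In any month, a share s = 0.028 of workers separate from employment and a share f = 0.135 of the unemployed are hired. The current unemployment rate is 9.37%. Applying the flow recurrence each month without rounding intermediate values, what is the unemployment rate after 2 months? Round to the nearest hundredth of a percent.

Unemployment rate after two months ≈ 11.71%.

With a fixed labor force, u_{t+1} = u_t + s·(1−u_t) − f·u_t = u_t·(1−s−f) + s.
Here 1−s−f = 0.837 and s = 0.028.
u_1 = 0.093700 × 0.837 + 0.028 = 0.106427.
u_2 = 0.106427 × 0.837 + 0.028 = 0.117079.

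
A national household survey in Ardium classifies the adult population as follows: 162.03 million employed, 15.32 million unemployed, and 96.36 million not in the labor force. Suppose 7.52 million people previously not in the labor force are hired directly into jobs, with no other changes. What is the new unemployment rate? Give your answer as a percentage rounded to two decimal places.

New unemployment rate ≈ 8.29%.

Initially, labor force = 162.03 + 15.32 = 177.35 million, so u = 15.32/177.35 = 8.64%.
After the change, employed and labor force both rise by 7.52; unemployed unchanged → E = 169.55, U = 15.32, labor force = 184.87 million.
New unemployment rate = 15.32 / 184.87 = 8.29%.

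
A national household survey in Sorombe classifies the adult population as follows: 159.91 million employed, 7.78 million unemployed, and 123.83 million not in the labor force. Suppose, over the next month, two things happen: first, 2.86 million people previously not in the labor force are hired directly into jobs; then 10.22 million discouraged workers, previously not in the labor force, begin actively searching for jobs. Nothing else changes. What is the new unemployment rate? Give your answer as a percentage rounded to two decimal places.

New unemployment rate ≈ 9.96%.

Initially, labor force = 159.91 + 7.78 = 167.69 million, so u = 7.78/167.69 = 4.64%.
After the first change, employed and labor force both rise by 2.86; unemployed unchanged → E = 162.77, U = 7.78, labor force = 170.55 million.
After the second change, unemployed and labor force both rise by 10.22 → E = 162.77, U = 18.00, labor force = 180.77 million.
New unemployment rate = 18.00 / 180.77 = 9.96%.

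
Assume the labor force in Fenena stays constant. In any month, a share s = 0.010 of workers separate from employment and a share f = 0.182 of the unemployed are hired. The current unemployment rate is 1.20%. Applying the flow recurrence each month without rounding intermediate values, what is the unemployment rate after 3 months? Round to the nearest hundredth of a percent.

With a fixed labor force, u_{t+1} = u_t + s·(1−u_t) − f·u_t = u_t·(1−s−f) + s.
Here 1−s−f = 0.808 and s = 0.010.
u_1 = 0.012000 × 0.808 + 0.010 = 0.019696.
u_2 = 0.019696 × 0.808 + 0.010 = 0.025914.
u_3 = 0.025914 × 0.808 + 0.010 = 0.030939.

Unemployment rate after three months ≈ 3.09%.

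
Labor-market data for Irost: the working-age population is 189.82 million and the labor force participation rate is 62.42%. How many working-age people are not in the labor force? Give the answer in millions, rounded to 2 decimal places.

Share not in the labor force = 1 − 0.6242 = 0.3758.
Not in labor force = 0.3758 × 189.82 ≈ 71.33 million.

About 71.33 million are not in the labor force.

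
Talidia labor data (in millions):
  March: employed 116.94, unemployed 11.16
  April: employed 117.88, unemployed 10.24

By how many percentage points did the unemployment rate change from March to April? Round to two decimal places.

March: labor force = 116.94 + 11.16 = 128.10; u = 11.16/128.10 = 8.71%.
April: labor force = 117.88 + 10.24 = 128.12; u = 10.24/128.12 = 7.99%.
Change = 7.99% − 8.71% = −0.72 pp.

The unemployment rate changed by −0.72 percentage points.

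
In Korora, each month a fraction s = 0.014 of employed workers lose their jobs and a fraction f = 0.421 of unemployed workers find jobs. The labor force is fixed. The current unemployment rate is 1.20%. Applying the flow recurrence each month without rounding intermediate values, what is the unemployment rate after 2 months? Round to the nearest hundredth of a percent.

Unemployment rate after two months ≈ 2.57%.

With a fixed labor force, u_{t+1} = u_t + s·(1−u_t) − f·u_t = u_t·(1−s−f) + s.
Here 1−s−f = 0.565 and s = 0.014.
u_1 = 0.012000 × 0.565 + 0.014 = 0.020780.
u_2 = 0.020780 × 0.565 + 0.014 = 0.025741.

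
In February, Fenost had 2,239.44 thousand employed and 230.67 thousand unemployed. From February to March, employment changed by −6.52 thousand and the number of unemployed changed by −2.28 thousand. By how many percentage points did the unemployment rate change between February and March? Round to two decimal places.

The unemployment rate changed by −0.06 percentage points.

February: labor force = 2,239.44 + 230.67 = 2,470.11; u = 230.67/2,470.11 = 9.34%.
March: labor force = 2,232.92 + 228.39 = 2,461.31; u = 228.39/2,461.31 = 9.28%.
Change = 9.28% − 9.34% = −0.06 pp.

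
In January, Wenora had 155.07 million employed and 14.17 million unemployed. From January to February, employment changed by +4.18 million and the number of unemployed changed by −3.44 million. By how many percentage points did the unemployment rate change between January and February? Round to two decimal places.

The unemployment rate changed by −2.06 percentage points.

January: labor force = 155.07 + 14.17 = 169.24; u = 14.17/169.24 = 8.37%.
February: labor force = 159.25 + 10.73 = 169.98; u = 10.73/169.98 = 6.31%.
Change = 6.31% − 8.37% = −2.06 pp.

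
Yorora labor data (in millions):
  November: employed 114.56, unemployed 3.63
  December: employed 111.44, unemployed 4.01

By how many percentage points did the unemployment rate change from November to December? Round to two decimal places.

November: labor force = 114.56 + 3.63 = 118.19; u = 3.63/118.19 = 3.07%.
December: labor force = 111.44 + 4.01 = 115.45; u = 4.01/115.45 = 3.47%.
Change = 3.47% − 3.07% = +0.40 pp.

The unemployment rate changed by +0.40 percentage points.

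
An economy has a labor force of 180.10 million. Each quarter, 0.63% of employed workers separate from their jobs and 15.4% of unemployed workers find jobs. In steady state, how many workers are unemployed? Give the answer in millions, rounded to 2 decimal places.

About 7.08 million are unemployed in steady state.

Steady-state unemployment rate u* = s/(s+f) = 0.63/(0.63+15.4) = 0.039301.
Unemployed = u* × labor force = 0.039301 × 180.10 ≈ 7.08 million.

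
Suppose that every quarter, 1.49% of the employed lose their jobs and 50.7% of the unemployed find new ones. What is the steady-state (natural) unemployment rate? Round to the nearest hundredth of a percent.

At steady state the flows balance: s·E = f·U, so U/(E+U) = s/(s+f).
u* = 1.49 / (1.49 + 50.7) = 1.49 / 52.19 = 2.85%.

Steady-state unemployment rate ≈ 2.85%.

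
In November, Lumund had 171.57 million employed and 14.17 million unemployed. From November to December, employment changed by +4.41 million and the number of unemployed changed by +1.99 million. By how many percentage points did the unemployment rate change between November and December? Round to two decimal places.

November: labor force = 171.57 + 14.17 = 185.74; u = 14.17/185.74 = 7.63%.
December: labor force = 175.98 + 16.16 = 192.14; u = 16.16/192.14 = 8.41%.
Change = 8.41% − 7.63% = +0.78 pp.

The unemployment rate changed by +0.78 percentage points.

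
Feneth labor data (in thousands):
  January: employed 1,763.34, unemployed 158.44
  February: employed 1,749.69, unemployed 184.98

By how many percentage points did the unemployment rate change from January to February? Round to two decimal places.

The unemployment rate changed by +1.32 percentage points.

January: labor force = 1,763.34 + 158.44 = 1,921.78; u = 158.44/1,921.78 = 8.24%.
February: labor force = 1,749.69 + 184.98 = 1,934.67; u = 184.98/1,934.67 = 9.56%.
Change = 9.56% − 8.24% = +1.32 pp.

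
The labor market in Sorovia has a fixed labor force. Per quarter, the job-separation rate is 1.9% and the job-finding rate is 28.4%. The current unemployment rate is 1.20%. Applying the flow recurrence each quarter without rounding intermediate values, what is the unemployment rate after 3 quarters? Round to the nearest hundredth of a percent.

With a fixed labor force, u_{t+1} = u_t + s·(1−u_t) − f·u_t = u_t·(1−s−f) + s.
Here 1−s−f = 0.697 and s = 0.019.
u_1 = 0.012000 × 0.697 + 0.019 = 0.027364.
u_2 = 0.027364 × 0.697 + 0.019 = 0.038073.
u_3 = 0.038073 × 0.697 + 0.019 = 0.045537.

Unemployment rate after three quarters ≈ 4.55%.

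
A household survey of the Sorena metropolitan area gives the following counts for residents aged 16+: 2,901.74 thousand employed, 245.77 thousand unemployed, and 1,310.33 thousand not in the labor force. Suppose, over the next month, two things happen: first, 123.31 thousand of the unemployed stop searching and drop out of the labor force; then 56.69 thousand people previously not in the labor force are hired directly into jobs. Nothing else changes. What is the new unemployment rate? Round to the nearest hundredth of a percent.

Initially, labor force = 2,901.74 + 245.77 = 3,147.51 thousand, so u = 245.77/3,147.51 = 7.81%.
After the first change, unemployed and labor force both fall by 123.31 → E = 2,901.74, U = 122.46, labor force = 3,024.20 thousand.
After the second change, employed and labor force both rise by 56.69; unemployed unchanged → E = 2,958.43, U = 122.46, labor force = 3,080.89 thousand.
New unemployment rate = 122.46 / 3,080.89 = 3.97%.

New unemployment rate ≈ 3.97%.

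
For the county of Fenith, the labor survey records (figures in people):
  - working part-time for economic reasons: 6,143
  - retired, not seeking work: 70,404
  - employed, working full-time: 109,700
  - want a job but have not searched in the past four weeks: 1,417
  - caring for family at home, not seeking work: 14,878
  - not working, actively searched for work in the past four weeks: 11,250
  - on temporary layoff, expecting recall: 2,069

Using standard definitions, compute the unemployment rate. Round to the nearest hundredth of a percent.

Employed = 6,143 + 109,700 = 115,843 (anyone who worked, including part-time for economic reasons, counts as employed).
Unemployed = 11,250 + 2,069 = 13,319 (jobless and actively searching, or on temporary layoff).
Labor force = 115,843 + 13,319 = 129,162.
Unemployment rate = 13,319 / 129,162 = 10.31%.

Unemployment rate ≈ 10.31%.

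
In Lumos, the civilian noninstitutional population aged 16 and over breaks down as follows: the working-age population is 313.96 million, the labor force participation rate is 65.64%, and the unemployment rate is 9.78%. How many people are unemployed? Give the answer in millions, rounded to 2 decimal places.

About 20.15 million are unemployed.

Labor force = 0.6564 × 313.96 = 206.08 million.
Unemployed = 0.0978 × 206.08 ≈ 20.15 million.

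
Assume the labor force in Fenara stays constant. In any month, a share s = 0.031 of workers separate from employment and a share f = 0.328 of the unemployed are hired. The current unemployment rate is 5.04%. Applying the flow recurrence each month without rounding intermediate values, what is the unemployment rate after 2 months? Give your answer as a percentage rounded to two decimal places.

With a fixed labor force, u_{t+1} = u_t + s·(1−u_t) − f·u_t = u_t·(1−s−f) + s.
Here 1−s−f = 0.641 and s = 0.031.
u_1 = 0.050400 × 0.641 + 0.031 = 0.063306.
u_2 = 0.063306 × 0.641 + 0.031 = 0.071579.

Unemployment rate after two months ≈ 7.16%.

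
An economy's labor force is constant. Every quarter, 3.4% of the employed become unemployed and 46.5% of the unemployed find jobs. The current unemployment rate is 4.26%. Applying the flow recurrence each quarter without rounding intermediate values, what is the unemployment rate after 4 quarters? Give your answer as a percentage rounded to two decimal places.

Unemployment rate after four quarters ≈ 6.65%.

With a fixed labor force, u_{t+1} = u_t + s·(1−u_t) − f·u_t = u_t·(1−s−f) + s.
Here 1−s−f = 0.501 and s = 0.034.
u_1 = 0.042600 × 0.501 + 0.034 = 0.055343.
u_2 = 0.055343 × 0.501 + 0.034 = 0.061727.
u_3 = 0.061727 × 0.501 + 0.034 = 0.064925.
u_4 = 0.064925 × 0.501 + 0.034 = 0.066527.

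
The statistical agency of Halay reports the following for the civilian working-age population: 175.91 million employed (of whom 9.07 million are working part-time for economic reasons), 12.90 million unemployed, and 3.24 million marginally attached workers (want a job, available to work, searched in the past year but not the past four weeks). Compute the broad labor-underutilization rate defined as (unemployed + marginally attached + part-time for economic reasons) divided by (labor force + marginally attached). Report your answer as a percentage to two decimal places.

Broad underutilization rate ≈ 13.13%.

Labor force = 175.91 + 12.90 = 188.81 million.
Numerator = 12.90 + 3.24 + 9.07 = 25.21 million.
Denominator = 188.81 + 3.24 = 192.05 million.
Broad rate = 25.21 / 192.05 = 13.13%.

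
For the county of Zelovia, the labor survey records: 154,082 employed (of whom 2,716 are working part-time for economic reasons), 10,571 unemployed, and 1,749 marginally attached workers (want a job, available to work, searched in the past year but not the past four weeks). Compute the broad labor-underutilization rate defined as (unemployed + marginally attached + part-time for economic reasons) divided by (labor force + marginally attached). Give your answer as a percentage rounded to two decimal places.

Broad underutilization rate ≈ 9.04%.

Labor force = 154,082 + 10,571 = 164,653.
Numerator = 10,571 + 1,749 + 2,716 = 15,036.
Denominator = 164,653 + 1,749 = 166,402.
Broad rate = 15,036 / 166,402 = 9.04%.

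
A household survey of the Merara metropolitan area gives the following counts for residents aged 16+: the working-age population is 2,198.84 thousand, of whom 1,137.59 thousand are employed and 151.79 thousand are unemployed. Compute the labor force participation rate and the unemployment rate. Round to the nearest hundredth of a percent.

Labor force participation rate ≈ 58.64%; unemployment rate ≈ 11.77%.

Labor force = employed + unemployed = 1,137.59 + 151.79 = 1,289.38 thousand.
Unemployment rate = 151.79 / 1,289.38 = 11.77%.
Labor force participation rate = 1,289.38 / 2,198.84 = 58.64%.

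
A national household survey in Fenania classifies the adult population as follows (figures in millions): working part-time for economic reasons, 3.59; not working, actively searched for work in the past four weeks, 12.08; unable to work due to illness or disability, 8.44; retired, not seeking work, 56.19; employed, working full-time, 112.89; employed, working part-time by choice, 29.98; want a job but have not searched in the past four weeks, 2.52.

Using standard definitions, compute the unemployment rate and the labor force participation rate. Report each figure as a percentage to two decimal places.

Unemployment rate ≈ 7.62%; labor force participation rate ≈ 70.25%.

Employed = 3.59 + 112.89 + 29.98 = 146.46 million (anyone who worked, including part-time for economic reasons, counts as employed).
Unemployed = 12.08 million.
Labor force = 146.46 + 12.08 = 158.54 million.
Not in labor force = 8.44 + 56.19 + 2.52 = 67.15 million (those not working and not actively searching are outside the labor force — including those who want a job but have given up searching).
Civilian working-age population = 158.54 + 67.15 = 225.69 million.
Unemployment rate = 12.08 / 158.54 = 7.62%.
Labor force participation rate = 158.54 / 225.69 = 70.25%.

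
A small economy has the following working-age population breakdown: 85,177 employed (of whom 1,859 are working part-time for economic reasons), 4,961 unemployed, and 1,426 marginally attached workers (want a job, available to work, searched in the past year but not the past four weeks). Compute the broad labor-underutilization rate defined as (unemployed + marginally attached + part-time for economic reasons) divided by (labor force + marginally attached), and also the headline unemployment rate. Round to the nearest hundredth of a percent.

Broad underutilization rate ≈ 9.01%; headline unemployment rate ≈ 5.50%.

Labor force = 85,177 + 4,961 = 90,138.
Numerator = 4,961 + 1,426 + 1,859 = 8,246.
Denominator = 90,138 + 1,426 = 91,564.
Broad rate = 8,246 / 91,564 = 9.01%.
Headline unemployment rate = 4,961 / 90,138 = 5.50%.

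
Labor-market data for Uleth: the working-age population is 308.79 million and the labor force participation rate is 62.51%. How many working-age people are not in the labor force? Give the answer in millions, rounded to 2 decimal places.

About 115.77 million are not in the labor force.

Share not in the labor force = 1 − 0.6251 = 0.3749.
Not in labor force = 0.3749 × 308.79 ≈ 115.77 million.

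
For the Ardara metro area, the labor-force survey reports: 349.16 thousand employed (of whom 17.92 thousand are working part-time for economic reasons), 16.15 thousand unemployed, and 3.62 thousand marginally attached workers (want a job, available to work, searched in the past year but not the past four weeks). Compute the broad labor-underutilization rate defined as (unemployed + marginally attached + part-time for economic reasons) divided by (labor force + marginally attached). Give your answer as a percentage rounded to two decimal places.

Broad underutilization rate ≈ 10.22%.

Labor force = 349.16 + 16.15 = 365.31 thousand.
Numerator = 16.15 + 3.62 + 17.92 = 37.69 thousand.
Denominator = 365.31 + 3.62 = 368.93 thousand.
Broad rate = 37.69 / 368.93 = 10.22%.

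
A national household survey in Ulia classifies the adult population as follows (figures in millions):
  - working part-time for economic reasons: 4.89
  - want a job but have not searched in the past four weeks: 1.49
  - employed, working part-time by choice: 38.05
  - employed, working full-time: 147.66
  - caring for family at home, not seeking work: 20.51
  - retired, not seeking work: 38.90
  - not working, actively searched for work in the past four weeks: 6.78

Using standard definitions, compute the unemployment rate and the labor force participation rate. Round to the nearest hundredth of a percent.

Unemployment rate ≈ 3.43%; labor force participation rate ≈ 76.42%.

Employed = 4.89 + 38.05 + 147.66 = 190.60 million (anyone who worked, including part-time for economic reasons, counts as employed).
Unemployed = 6.78 million.
Labor force = 190.60 + 6.78 = 197.38 million.
Not in labor force = 1.49 + 20.51 + 38.90 = 60.90 million (those not working and not actively searching are outside the labor force — including those who want a job but have given up searching).
Civilian working-age population = 197.38 + 60.90 = 258.28 million.
Unemployment rate = 6.78 / 197.38 = 3.43%.
Labor force participation rate = 197.38 / 258.28 = 76.42%.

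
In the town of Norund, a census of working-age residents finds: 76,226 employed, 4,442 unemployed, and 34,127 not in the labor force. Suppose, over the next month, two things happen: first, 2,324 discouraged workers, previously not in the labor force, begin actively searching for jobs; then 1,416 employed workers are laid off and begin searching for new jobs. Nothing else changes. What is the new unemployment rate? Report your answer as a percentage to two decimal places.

Initially, labor force = 76,226 + 4,442 = 80,668, so u = 4,442/80,668 = 5.51%.
After the first change, unemployed and labor force both rise by 2,324 → E = 76,226, U = 6,766, labor force = 82,992.
After the second change, employed falls and unemployed rises by 1,416; labor force unchanged → E = 74,810, U = 8,182, labor force = 82,992.
New unemployment rate = 8,182 / 82,992 = 9.86%.

New unemployment rate ≈ 9.86%.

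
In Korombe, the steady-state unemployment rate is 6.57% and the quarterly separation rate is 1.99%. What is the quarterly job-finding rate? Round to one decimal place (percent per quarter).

Job-finding rate ≈ 28.3% per quarter.

From u* = s/(s+f): f = s·(1−u)/u.
f = 1.99 × (1 − 0.0657) / 0.0657 = 1.8593 / 0.0657 ≈ 28.3% per quarter.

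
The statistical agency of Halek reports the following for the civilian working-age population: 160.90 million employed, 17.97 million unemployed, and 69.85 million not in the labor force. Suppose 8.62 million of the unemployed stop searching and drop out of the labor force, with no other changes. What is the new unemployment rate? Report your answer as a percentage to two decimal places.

New unemployment rate ≈ 5.49%.

Initially, labor force = 160.90 + 17.97 = 178.87 million, so u = 17.97/178.87 = 10.05%.
After the change, unemployed and labor force both fall by 8.62 → E = 160.90, U = 9.35, labor force = 170.25 million.
New unemployment rate = 9.35 / 170.25 = 5.49%.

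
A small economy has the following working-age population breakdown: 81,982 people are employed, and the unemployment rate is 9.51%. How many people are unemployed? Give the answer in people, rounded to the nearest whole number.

Let U be the number unemployed. The labor force is E + U, and U/(E+U) = 0.0951.
So U = 0.0951 × 81,982 / (1 − 0.0951) = 7796.49 / 0.9049 ≈ 8,616.

About 8,616 are unemployed.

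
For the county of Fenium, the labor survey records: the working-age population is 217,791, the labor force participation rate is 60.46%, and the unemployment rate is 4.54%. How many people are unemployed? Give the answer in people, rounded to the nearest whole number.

Labor force = 0.6046 × 217,791 = 131,676.
Unemployed = 0.0454 × 131,676 ≈ 5,978.

About 5,978 are unemployed.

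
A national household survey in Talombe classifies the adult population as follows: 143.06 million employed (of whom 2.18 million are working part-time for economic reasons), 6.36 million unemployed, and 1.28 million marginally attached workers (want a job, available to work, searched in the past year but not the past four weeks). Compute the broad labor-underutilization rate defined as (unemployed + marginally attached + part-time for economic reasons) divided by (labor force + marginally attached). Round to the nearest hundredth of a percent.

Labor force = 143.06 + 6.36 = 149.42 million.
Numerator = 6.36 + 1.28 + 2.18 = 9.82 million.
Denominator = 149.42 + 1.28 = 150.70 million.
Broad rate = 9.82 / 150.70 = 6.52%.

Broad underutilization rate ≈ 6.52%.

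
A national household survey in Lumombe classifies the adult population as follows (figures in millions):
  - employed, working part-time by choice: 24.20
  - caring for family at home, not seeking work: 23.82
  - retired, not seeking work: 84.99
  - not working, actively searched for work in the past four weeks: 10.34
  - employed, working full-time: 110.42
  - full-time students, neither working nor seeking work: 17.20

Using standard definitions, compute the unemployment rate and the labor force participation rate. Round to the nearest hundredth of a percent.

Employed = 24.20 + 110.42 = 134.62 million.
Unemployed = 10.34 million.
Labor force = 134.62 + 10.34 = 144.96 million.
Not in labor force = 23.82 + 84.99 + 17.20 = 126.01 million (those not working and not actively searching are outside the labor force).
Civilian working-age population = 144.96 + 126.01 = 270.97 million.
Unemployment rate = 10.34 / 144.96 = 7.13%.
Labor force participation rate = 144.96 / 270.97 = 53.50%.

Unemployment rate ≈ 7.13%; labor force participation rate ≈ 53.50%.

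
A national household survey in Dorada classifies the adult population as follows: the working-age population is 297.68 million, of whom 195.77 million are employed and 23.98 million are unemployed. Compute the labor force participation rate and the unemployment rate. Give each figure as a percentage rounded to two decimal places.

Labor force = employed + unemployed = 195.77 + 23.98 = 219.75 million.
Unemployment rate = 23.98 / 219.75 = 10.91%.
Labor force participation rate = 219.75 / 297.68 = 73.82%.

Labor force participation rate ≈ 73.82%; unemployment rate ≈ 10.91%.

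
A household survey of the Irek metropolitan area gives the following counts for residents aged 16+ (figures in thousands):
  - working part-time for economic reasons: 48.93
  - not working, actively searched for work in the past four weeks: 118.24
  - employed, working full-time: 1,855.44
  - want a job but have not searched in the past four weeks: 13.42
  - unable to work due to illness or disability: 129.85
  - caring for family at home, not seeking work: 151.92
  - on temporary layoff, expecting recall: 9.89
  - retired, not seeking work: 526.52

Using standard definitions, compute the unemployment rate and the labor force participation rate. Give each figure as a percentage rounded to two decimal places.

Employed = 48.93 + 1,855.44 = 1,904.37 thousand (anyone who worked, including part-time for economic reasons, counts as employed).
Unemployed = 118.24 + 9.89 = 128.13 thousand (jobless and actively searching, or on temporary layoff).
Labor force = 1,904.37 + 128.13 = 2,032.50 thousand.
Not in labor force = 13.42 + 129.85 + 151.92 + 526.52 = 821.71 thousand (those not working and not actively searching are outside the labor force — including those who want a job but have given up searching).
Civilian working-age population = 2,032.50 + 821.71 = 2,854.21 thousand.
Unemployment rate = 128.13 / 2,032.50 = 6.30%.
Labor force participation rate = 2,032.50 / 2,854.21 = 71.21%.

Unemployment rate ≈ 6.30%; labor force participation rate ≈ 71.21%.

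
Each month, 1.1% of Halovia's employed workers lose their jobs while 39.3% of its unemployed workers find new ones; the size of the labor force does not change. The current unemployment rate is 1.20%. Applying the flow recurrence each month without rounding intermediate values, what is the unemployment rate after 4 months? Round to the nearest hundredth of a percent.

With a fixed labor force, u_{t+1} = u_t + s·(1−u_t) − f·u_t = u_t·(1−s−f) + s.
Here 1−s−f = 0.596 and s = 0.011.
u_1 = 0.012000 × 0.596 + 0.011 = 0.018152.
u_2 = 0.018152 × 0.596 + 0.011 = 0.021819.
u_3 = 0.021819 × 0.596 + 0.011 = 0.024004.
u_4 = 0.024004 × 0.596 + 0.011 = 0.025306.

Unemployment rate after four months ≈ 2.53%.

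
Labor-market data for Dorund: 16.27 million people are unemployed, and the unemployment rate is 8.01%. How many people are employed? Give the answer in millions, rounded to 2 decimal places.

Labor force = U / u = 16.27 / 0.0801 ≈ 203.12 million.
Employed = labor force − unemployed = 203.12 − 16.27 = 186.85 million.

About 186.85 million are employed.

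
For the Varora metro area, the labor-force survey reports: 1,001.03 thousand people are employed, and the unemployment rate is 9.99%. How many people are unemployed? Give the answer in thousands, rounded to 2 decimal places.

About 111.10 thousand are unemployed.

Let U be the number unemployed. The labor force is E + U, and U/(E+U) = 0.0999.
So U = 0.0999 × 1,001.03 / (1 − 0.0999) = 100.0029 / 0.9001 ≈ 111.10 thousand.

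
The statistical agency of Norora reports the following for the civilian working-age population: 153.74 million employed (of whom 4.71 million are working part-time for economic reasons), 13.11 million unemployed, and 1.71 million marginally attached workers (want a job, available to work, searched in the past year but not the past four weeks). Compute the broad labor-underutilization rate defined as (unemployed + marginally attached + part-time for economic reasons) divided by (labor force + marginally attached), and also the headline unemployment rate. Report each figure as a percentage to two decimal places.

Labor force = 153.74 + 13.11 = 166.85 million.
Numerator = 13.11 + 1.71 + 4.71 = 19.53 million.
Denominator = 166.85 + 1.71 = 168.56 million.
Broad rate = 19.53 / 168.56 = 11.59%.
Headline unemployment rate = 13.11 / 166.85 = 7.86%.

Broad underutilization rate ≈ 11.59%; headline unemployment rate ≈ 7.86%.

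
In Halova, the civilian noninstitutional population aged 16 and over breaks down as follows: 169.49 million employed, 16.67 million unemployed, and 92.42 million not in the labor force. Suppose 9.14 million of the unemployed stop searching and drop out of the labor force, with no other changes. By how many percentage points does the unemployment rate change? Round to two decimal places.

Initially, labor force = 169.49 + 16.67 = 186.16 million, so u = 16.67/186.16 = 8.95%.
After the change, unemployed and labor force both fall by 9.14 → E = 169.49, U = 7.53, labor force = 177.02 million.
New unemployment rate = 7.53 / 177.02 = 4.25%.
Change = 4.25% − 8.95% = −4.70 percentage points.

The unemployment rate changes by −4.70 percentage points.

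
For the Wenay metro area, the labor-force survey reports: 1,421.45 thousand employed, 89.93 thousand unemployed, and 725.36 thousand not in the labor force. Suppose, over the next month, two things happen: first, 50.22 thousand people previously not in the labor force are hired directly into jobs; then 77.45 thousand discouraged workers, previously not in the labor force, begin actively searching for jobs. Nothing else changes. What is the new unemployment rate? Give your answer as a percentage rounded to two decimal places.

Initially, labor force = 1,421.45 + 89.93 = 1,511.38 thousand, so u = 89.93/1,511.38 = 5.95%.
After the first change, employed and labor force both rise by 50.22; unemployed unchanged → E = 1,471.67, U = 89.93, labor force = 1,561.60 thousand.
After the second change, unemployed and labor force both rise by 77.45 → E = 1,471.67, U = 167.38, labor force = 1,639.05 thousand.
New unemployment rate = 167.38 / 1,639.05 = 10.21%.

New unemployment rate ≈ 10.21%.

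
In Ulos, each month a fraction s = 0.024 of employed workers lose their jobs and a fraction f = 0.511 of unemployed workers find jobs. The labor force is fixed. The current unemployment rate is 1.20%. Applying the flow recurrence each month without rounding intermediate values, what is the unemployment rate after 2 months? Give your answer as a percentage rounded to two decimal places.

With a fixed labor force, u_{t+1} = u_t + s·(1−u_t) − f·u_t = u_t·(1−s−f) + s.
Here 1−s−f = 0.465 and s = 0.024.
u_1 = 0.012000 × 0.465 + 0.024 = 0.029580.
u_2 = 0.029580 × 0.465 + 0.024 = 0.037755.

Unemployment rate after two months ≈ 3.78%.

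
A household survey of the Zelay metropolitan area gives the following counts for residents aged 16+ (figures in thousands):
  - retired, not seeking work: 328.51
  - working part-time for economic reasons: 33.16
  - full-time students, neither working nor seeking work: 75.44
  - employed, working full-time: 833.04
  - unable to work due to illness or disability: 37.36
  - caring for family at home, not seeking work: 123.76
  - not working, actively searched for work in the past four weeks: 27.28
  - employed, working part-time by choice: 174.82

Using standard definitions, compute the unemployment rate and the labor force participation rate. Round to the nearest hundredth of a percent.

Employed = 33.16 + 833.04 + 174.82 = 1,041.02 thousand (anyone who worked, including part-time for economic reasons, counts as employed).
Unemployed = 27.28 thousand.
Labor force = 1,041.02 + 27.28 = 1,068.30 thousand.
Not in labor force = 328.51 + 75.44 + 37.36 + 123.76 = 565.07 thousand (those not working and not actively searching are outside the labor force).
Civilian working-age population = 1,068.30 + 565.07 = 1,633.37 thousand.
Unemployment rate = 27.28 / 1,068.30 = 2.55%.
Labor force participation rate = 1,068.30 / 1,633.37 = 65.40%.

Unemployment rate ≈ 2.55%; labor force participation rate ≈ 65.40%.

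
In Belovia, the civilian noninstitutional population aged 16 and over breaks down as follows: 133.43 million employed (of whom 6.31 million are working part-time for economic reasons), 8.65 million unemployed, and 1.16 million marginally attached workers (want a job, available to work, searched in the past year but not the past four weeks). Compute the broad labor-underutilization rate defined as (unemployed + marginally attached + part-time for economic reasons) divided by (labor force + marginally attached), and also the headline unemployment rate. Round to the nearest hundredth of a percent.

Broad underutilization rate ≈ 11.25%; headline unemployment rate ≈ 6.09%.

Labor force = 133.43 + 8.65 = 142.08 million.
Numerator = 8.65 + 1.16 + 6.31 = 16.12 million.
Denominator = 142.08 + 1.16 = 143.24 million.
Broad rate = 16.12 / 143.24 = 11.25%.
Headline unemployment rate = 8.65 / 142.08 = 6.09%.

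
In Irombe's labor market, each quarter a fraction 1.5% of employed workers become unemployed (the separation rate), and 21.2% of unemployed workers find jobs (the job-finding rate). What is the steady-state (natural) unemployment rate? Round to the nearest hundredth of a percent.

Steady-state unemployment rate ≈ 6.61%.

At steady state the flows balance: s·E = f·U, so U/(E+U) = s/(s+f).
u* = 1.5 / (1.5 + 21.2) = 1.5 / 22.70 = 6.61%.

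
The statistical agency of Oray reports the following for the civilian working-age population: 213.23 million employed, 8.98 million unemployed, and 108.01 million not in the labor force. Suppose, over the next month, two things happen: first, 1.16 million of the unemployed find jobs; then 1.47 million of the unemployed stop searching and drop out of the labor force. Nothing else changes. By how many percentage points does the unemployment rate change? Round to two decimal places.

Initially, labor force = 213.23 + 8.98 = 222.21 million, so u = 8.98/222.21 = 4.04%.
After the first change, unemployed falls and employed rises by 1.16; labor force unchanged → E = 214.39, U = 7.82, labor force = 222.21 million.
After the second change, unemployed and labor force both fall by 1.47 → E = 214.39, U = 6.35, labor force = 220.74 million.
New unemployment rate = 6.35 / 220.74 = 2.88%.
Change = 2.88% − 4.04% = −1.16 percentage points.

The unemployment rate changes by −1.16 percentage points.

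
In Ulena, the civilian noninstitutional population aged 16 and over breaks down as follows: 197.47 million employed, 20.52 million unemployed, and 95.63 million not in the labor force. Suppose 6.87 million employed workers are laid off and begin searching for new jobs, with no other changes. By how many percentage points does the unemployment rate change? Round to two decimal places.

Initially, labor force = 197.47 + 20.52 = 217.99 million, so u = 20.52/217.99 = 9.41%.
After the change, employed falls and unemployed rises by 6.87; labor force unchanged → E = 190.60, U = 27.39, labor force = 217.99 million.
New unemployment rate = 27.39 / 217.99 = 12.56%.
Change = 12.56% − 9.41% = +3.15 percentage points.

The unemployment rate changes by +3.15 percentage points.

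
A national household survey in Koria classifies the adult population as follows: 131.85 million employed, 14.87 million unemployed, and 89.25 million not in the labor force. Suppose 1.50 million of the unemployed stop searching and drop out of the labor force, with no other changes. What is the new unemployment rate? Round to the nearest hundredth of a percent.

Initially, labor force = 131.85 + 14.87 = 146.72 million, so u = 14.87/146.72 = 10.13%.
After the change, unemployed and labor force both fall by 1.50 → E = 131.85, U = 13.37, labor force = 145.22 million.
New unemployment rate = 13.37 / 145.22 = 9.21%.

New unemployment rate ≈ 9.21%.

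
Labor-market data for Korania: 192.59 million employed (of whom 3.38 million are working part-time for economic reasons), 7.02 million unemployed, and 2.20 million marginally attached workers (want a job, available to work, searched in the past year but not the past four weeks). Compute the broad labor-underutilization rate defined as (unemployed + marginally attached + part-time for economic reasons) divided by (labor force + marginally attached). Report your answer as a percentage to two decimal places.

Labor force = 192.59 + 7.02 = 199.61 million.
Numerator = 7.02 + 2.20 + 3.38 = 12.60 million.
Denominator = 199.61 + 2.20 = 201.81 million.
Broad rate = 12.60 / 201.81 = 6.24%.

Broad underutilization rate ≈ 6.24%.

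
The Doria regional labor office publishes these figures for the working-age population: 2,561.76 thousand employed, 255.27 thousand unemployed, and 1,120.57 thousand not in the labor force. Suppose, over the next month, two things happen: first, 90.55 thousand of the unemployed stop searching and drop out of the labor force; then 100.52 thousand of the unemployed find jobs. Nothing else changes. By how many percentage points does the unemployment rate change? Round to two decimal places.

Initially, labor force = 2,561.76 + 255.27 = 2,817.03 thousand, so u = 255.27/2,817.03 = 9.06%.
After the first change, unemployed and labor force both fall by 90.55 → E = 2,561.76, U = 164.72, labor force = 2,726.48 thousand.
After the second change, unemployed falls and employed rises by 100.52; labor force unchanged → E = 2,662.28, U = 64.20, labor force = 2,726.48 thousand.
New unemployment rate = 64.20 / 2,726.48 = 2.35%.
Change = 2.35% − 9.06% = −6.71 percentage points.

The unemployment rate changes by −6.71 percentage points.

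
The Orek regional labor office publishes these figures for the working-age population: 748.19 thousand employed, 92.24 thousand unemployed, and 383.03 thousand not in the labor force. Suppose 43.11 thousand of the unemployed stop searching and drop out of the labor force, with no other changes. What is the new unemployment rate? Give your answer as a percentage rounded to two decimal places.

Initially, labor force = 748.19 + 92.24 = 840.43 thousand, so u = 92.24/840.43 = 10.98%.
After the change, unemployed and labor force both fall by 43.11 → E = 748.19, U = 49.13, labor force = 797.32 thousand.
New unemployment rate = 49.13 / 797.32 = 6.16%.

New unemployment rate ≈ 6.16%.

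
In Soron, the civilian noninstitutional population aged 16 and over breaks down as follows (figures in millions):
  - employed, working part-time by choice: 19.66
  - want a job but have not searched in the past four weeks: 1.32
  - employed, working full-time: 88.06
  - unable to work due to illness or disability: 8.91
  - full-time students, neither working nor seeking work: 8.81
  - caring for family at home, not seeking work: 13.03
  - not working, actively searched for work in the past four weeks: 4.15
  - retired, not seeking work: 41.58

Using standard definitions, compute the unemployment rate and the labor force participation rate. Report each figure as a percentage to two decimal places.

Unemployment rate ≈ 3.71%; labor force participation rate ≈ 60.30%.

Employed = 19.66 + 88.06 = 107.72 million.
Unemployed = 4.15 million.
Labor force = 107.72 + 4.15 = 111.87 million.
Not in labor force = 1.32 + 8.91 + 8.81 + 13.03 + 41.58 = 73.65 million (those not working and not actively searching are outside the labor force — including those who want a job but have given up searching).
Civilian working-age population = 111.87 + 73.65 = 185.52 million.
Unemployment rate = 4.15 / 111.87 = 3.71%.
Labor force participation rate = 111.87 / 185.52 = 60.30%.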